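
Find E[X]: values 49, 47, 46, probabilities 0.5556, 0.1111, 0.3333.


E[X] = 49*0.5556 + 47*0.1111 + 46*0.3333
= 27.2244 + 5.2217 + 15.3318
= 47.7779

E[X] = 47.7779


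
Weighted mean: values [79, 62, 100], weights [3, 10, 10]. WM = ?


Numerator = 79*3 + 62*10 + 100*10 = 1857
Denominator = 3 + 10 + 10 = 23
WM = 1857/23 = 80.7391

WM = 80.7391


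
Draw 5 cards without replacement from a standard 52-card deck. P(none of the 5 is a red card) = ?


P(no red cards) = (26/52) × (25/51) × (24/50) × (23/49) × (22/48)
= 0.0253

P = 0.0253


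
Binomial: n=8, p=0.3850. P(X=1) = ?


C(8,1) = 8
p^1 = 0.385000
(1-p)^7 = 0.033276
P = 8 * 0.385000 * 0.033276 = 0.1025

P(X=1) = 0.1025


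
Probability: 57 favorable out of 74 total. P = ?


P = 57/74 = 0.7703

P = 0.7703


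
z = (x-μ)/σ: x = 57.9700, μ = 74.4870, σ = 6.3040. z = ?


z = (57.9700 - 74.4870)/6.3040
= -16.5170/6.3040
= -2.6201

z = -2.6201


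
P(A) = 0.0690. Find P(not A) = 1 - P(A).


P(not A) = 1 - 0.0690 = 0.9310

P(not A) = 0.9310


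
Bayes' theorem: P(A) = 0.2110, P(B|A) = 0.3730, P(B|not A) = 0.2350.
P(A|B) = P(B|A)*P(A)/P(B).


P(B) = P(B|A)*P(A) + P(B|A')*P(A')
= 0.3730*0.2110 + 0.2350*0.7890
= 0.078703 + 0.185415 = 0.264118
P(A|B) = 0.078703/0.264118 = 0.2980

P(A|B) = 0.2980


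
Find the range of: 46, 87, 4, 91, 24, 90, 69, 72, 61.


Max = 91, Min = 4
Range = 91 - 4 = 87

Range = 87


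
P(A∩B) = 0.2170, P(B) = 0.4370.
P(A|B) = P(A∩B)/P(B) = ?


P(A|B) = 0.2170/0.4370 = 0.4966

P(A|B) = 0.4966


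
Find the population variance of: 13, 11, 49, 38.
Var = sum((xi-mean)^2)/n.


Mean = 27.7500
Squared deviations: 217.5625, 280.5625, 451.5625, 105.0625
Sum = 1054.7500
Variance = 1054.7500/4 = 263.6875

Variance = 263.6875


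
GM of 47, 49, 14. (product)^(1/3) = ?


Product = 47 × 49 × 14 = 32242
GM = 32242^(1/3) = 31.8279

GM = 31.8279


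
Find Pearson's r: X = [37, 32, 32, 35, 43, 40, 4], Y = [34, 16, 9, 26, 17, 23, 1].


Mean X = 31.8571, Mean Y = 18.0000
SD X = 11.969349, SD Y = 10.141851
Cov = 87.000000
r = 87.000000/(11.969349*10.141851) = 0.7167

r = 0.7167


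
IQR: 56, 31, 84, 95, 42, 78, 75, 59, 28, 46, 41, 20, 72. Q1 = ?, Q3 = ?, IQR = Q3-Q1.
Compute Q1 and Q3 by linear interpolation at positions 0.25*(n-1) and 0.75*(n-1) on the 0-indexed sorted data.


Sorted: 20, 28, 31, 41, 42, 46, 56, 59, 72, 75, 78, 84, 95
Q1 (25th %ile) = 41.0000
Q3 (75th %ile) = 75.0000
IQR = 75.0000 - 41.0000 = 34.0000

IQR = 34.0000


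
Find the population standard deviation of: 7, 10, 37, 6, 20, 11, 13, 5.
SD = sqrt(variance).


Mean = 13.6250
Variance = 97.9844
SD = sqrt(97.9844) = 9.8987

SD = 9.8987


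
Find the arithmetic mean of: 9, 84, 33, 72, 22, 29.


Sum = 9 + 84 + 33 + 72 + 22 + 29 = 249
n = 6
Mean = 249/6 = 41.5000

Mean = 41.5000


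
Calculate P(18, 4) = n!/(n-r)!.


P(18,4) = 18!/14!
= 6402373705728000/87178291200
= 73440

P(18,4) = 73440


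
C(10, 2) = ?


C(10,2) = 10!/(2! × 8!)
= 3628800/(2 × 40320)
= 45

C(10,2) = 45


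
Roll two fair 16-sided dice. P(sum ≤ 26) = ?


Total outcomes = 16×16 = 256
Favorable (sum ≤ 26): 235
P = 235/256 = 0.9180

P = 0.9180


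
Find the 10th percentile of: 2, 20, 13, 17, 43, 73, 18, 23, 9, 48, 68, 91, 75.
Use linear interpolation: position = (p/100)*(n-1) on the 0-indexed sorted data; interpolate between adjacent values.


Sorted: 2, 9, 13, 17, 18, 20, 23, 43, 48, 68, 73, 75, 91
n = 13
Index = 10/100 * 12 = 1.2000
Lower = data[1] = 9, Upper = data[2] = 13
P10 = 9 + 0.2000*(4) = 9.8000

P10 = 9.8000


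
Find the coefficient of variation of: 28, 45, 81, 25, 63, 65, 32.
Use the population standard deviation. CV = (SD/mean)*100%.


Mean = 48.4286
SD = 19.9847
CV = (19.9847/48.4286)*100 = 41.2663%

CV = 41.2663%


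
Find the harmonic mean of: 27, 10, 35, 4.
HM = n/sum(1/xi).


Sum of reciprocals = 1/27 + 1/10 + 1/35 + 1/4 = 0.415608
HM = 4/0.415608 = 9.6244

HM = 9.6244


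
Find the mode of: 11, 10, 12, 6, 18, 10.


Frequencies: 6:1, 10:2, 11:1, 12:1, 18:1
Max frequency = 2
Mode = 10

Mode = 10


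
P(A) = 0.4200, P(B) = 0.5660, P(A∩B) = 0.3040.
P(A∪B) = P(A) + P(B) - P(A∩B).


P(A∪B) = 0.4200 + 0.5660 - 0.3040
= 0.9860 - 0.3040
= 0.6820

P(A∪B) = 0.6820


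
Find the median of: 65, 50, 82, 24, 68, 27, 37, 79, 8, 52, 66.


Sorted: 8, 24, 27, 37, 50, 52, 65, 66, 68, 79, 82
n = 11 (odd)
Middle value = 52

Median = 52


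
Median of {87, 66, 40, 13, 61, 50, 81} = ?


Sorted: 13, 40, 50, 61, 66, 81, 87
n = 7 (odd)
Middle value = 61

Median = 61


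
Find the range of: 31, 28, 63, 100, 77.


Max = 100, Min = 28
Range = 100 - 28 = 72

Range = 72


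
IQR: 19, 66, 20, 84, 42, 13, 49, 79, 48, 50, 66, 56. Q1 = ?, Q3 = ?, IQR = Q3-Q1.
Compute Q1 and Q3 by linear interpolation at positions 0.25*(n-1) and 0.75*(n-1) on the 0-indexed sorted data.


Sorted: 13, 19, 20, 42, 48, 49, 50, 56, 66, 66, 79, 84
Q1 (25th %ile) = 36.5000
Q3 (75th %ile) = 66.0000
IQR = 66.0000 - 36.5000 = 29.5000

IQR = 29.5000


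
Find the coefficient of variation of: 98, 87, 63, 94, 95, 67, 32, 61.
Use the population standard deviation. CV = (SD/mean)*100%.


Mean = 74.6250
SD = 21.4647
CV = (21.4647/74.6250)*100 = 28.7634%

CV = 28.7634%


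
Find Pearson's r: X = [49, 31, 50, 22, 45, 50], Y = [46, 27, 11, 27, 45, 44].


Mean X = 41.1667, Mean Y = 33.3333
SD X = 10.823072, SD Y = 12.840907
Cov = 37.777778
r = 37.777778/(10.823072*12.840907) = 0.2718

r = 0.2718


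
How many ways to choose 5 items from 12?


C(12,5) = 12!/(5! × 7!)
= 479001600/(120 × 5040)
= 792

C(12,5) = 792


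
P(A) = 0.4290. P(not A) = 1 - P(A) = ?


P(not A) = 1 - 0.4290 = 0.5710

P(not A) = 0.5710


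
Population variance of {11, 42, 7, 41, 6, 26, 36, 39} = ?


Mean = 26.0000
Squared deviations: 225.0000, 256.0000, 361.0000, 225.0000, 400.0000, 0, 100.0000, 169.0000
Sum = 1736.0000
Variance = 1736.0000/8 = 217.0000

Variance = 217.0000


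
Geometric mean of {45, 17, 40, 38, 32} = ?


Product = 45 × 17 × 40 × 38 × 32 = 37209600
GM = 37209600^(1/5) = 32.6686

GM = 32.6686


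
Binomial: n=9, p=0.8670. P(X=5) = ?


C(9,5) = 126
p^5 = 0.489887
(1-p)^4 = 0.000313
P = 126 * 0.489887 * 0.000313 = 0.0193

P(X=5) = 0.0193


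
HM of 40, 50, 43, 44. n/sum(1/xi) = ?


Sum of reciprocals = 1/40 + 1/50 + 1/43 + 1/44 = 0.090983
HM = 4/0.090983 = 43.9642

HM = 43.9642


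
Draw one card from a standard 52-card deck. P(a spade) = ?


13 spades in 52 cards
P = 13/52 = 0.2500

P = 0.2500


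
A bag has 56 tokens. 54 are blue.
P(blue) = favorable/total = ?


P = 54/56 = 0.9643

P = 0.9643


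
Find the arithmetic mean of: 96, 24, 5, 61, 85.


Sum = 96 + 24 + 5 + 61 + 85 = 271
n = 5
Mean = 271/5 = 54.2000

Mean = 54.2000


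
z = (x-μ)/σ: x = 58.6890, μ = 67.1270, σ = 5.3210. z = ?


z = (58.6890 - 67.1270)/5.3210
= -8.4380/5.3210
= -1.5858

z = -1.5858


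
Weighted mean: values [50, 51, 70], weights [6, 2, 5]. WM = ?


Numerator = 50*6 + 51*2 + 70*5 = 752
Denominator = 6 + 2 + 5 = 13
WM = 752/13 = 57.8462

WM = 57.8462


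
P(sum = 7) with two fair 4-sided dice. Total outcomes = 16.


Total outcomes = 4×4 = 16
Favorable (sum = 7): 2
P = 2/16 = 0.1250

P = 0.1250


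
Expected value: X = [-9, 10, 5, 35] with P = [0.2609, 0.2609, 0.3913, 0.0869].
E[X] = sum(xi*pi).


E[X] = -9*0.2609 + 10*0.2609 + 5*0.3913 + 35*0.0869
= -2.3481 + 2.6090 + 1.9565 + 3.0415
= 5.2589

E[X] = 5.2589


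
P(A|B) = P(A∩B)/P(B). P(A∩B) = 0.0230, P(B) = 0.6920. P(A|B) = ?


P(A|B) = 0.0230/0.6920 = 0.0332

P(A|B) = 0.0332


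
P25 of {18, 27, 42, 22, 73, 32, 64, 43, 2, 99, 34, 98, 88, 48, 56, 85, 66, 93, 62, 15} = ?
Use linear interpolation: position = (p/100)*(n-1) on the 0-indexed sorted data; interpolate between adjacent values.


Sorted: 2, 15, 18, 22, 27, 32, 34, 42, 43, 48, 56, 62, 64, 66, 73, 85, 88, 93, 98, 99
n = 20
Index = 25/100 * 19 = 4.7500
Lower = data[4] = 27, Upper = data[5] = 32
P25 = 27 + 0.7500*(5) = 30.7500

P25 = 30.7500


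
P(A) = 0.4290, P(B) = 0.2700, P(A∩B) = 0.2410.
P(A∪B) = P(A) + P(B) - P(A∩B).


P(A∪B) = 0.4290 + 0.2700 - 0.2410
= 0.6990 - 0.2410
= 0.4580

P(A∪B) = 0.4580


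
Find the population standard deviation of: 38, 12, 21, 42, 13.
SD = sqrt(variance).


Mean = 25.2000
Variance = 157.3600
SD = sqrt(157.3600) = 12.5443

SD = 12.5443


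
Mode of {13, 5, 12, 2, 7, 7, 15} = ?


Frequencies: 2:1, 5:1, 7:2, 12:1, 13:1, 15:1
Max frequency = 2
Mode = 7

Mode = 7


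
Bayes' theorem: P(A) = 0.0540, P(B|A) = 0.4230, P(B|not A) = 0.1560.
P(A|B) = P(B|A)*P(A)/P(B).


P(B) = P(B|A)*P(A) + P(B|A')*P(A')
= 0.4230*0.0540 + 0.1560*0.9460
= 0.022842 + 0.147576 = 0.170418
P(A|B) = 0.022842/0.170418 = 0.1340

P(A|B) = 0.1340


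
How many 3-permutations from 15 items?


P(15,3) = 15!/12!
= 1307674368000/479001600
= 2730

P(15,3) = 2730


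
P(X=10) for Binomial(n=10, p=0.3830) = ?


C(10,10) = 1
p^10 = 6.791845e-05
(1-p)^0 = 1.000000
P = 1 * 6.791845e-05 * 1.000000 = 6.7918e-05

P(X=10) = 6.7918e-05


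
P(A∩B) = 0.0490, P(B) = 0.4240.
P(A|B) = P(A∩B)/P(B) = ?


P(A|B) = 0.0490/0.4240 = 0.1156

P(A|B) = 0.1156


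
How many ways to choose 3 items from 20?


C(20,3) = 20!/(3! × 17!)
= 2432902008176640000/(6 × 355687428096000)
= 1140

C(20,3) = 1140


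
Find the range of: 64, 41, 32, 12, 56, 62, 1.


Max = 64, Min = 1
Range = 64 - 1 = 63

Range = 63


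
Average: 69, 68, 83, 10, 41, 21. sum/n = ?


Sum = 69 + 68 + 83 + 10 + 41 + 21 = 292
n = 6
Mean = 292/6 = 48.6667

Mean = 48.6667


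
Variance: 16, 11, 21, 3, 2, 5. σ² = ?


Mean = 9.6667
Squared deviations: 40.1111, 1.7778, 128.4444, 44.4444, 58.7778, 21.7778
Sum = 295.3333
Variance = 295.3333/6 = 49.2222

Variance = 49.2222


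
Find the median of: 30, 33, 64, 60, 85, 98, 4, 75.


Sorted: 4, 30, 33, 60, 64, 75, 85, 98
n = 8 (even)
Middle values: 60 and 64
Median = (60+64)/2 = 62.0000

Median = 62.0000


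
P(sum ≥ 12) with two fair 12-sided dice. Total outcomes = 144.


Total outcomes = 12×12 = 144
Favorable (sum ≥ 12): 89
P = 89/144 = 0.6181

P = 0.6181


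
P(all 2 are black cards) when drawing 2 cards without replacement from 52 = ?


P(all black cards) = (26/52) × (25/51)
= 0.2451

P = 0.2451


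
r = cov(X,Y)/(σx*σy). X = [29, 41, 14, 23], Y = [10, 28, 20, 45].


Mean X = 26.7500, Mean Y = 25.7500
SD X = 9.807523, SD Y = 12.813567
Cov = -0.562500
r = -0.562500/(9.807523*12.813567) = -0.0045

r = -0.0045


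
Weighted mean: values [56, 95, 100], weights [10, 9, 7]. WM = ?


Numerator = 56*10 + 95*9 + 100*7 = 2115
Denominator = 10 + 9 + 7 = 26
WM = 2115/26 = 81.3462

WM = 81.3462


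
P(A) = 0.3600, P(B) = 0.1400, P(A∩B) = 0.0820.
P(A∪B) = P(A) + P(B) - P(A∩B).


P(A∪B) = 0.3600 + 0.1400 - 0.0820
= 0.5000 - 0.0820
= 0.4180

P(A∪B) = 0.4180


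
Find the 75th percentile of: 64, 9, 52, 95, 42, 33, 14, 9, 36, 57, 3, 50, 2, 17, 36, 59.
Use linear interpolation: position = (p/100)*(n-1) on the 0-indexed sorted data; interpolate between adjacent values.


Sorted: 2, 3, 9, 9, 14, 17, 33, 36, 36, 42, 50, 52, 57, 59, 64, 95
n = 16
Index = 75/100 * 15 = 11.2500
Lower = data[11] = 52, Upper = data[12] = 57
P75 = 52 + 0.2500*(5) = 53.2500

P75 = 53.2500


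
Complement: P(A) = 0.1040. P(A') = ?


P(not A) = 1 - 0.1040 = 0.8960

P(not A) = 0.8960


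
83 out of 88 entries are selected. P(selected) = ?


P = 83/88 = 0.9432

P = 0.9432


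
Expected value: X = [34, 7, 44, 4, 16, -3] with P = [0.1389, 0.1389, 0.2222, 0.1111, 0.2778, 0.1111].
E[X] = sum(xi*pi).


E[X] = 34*0.1389 + 7*0.1389 + 44*0.2222 + 4*0.1111 + 16*0.2778 - 3*0.1111
= 4.7226 + 0.9723 + 9.7768 + 0.4444 + 4.4448 - 0.3333
= 20.0276

E[X] = 20.0276


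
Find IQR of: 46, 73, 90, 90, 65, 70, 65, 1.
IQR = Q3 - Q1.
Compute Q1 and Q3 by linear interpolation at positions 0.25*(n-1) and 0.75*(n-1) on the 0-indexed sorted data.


Sorted: 1, 46, 65, 65, 70, 73, 90, 90
Q1 (25th %ile) = 60.2500
Q3 (75th %ile) = 77.2500
IQR = 77.2500 - 60.2500 = 17.0000

IQR = 17.0000


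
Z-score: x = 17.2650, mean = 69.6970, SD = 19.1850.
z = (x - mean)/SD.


z = (17.2650 - 69.6970)/19.1850
= -52.4320/19.1850
= -2.7330

z = -2.7330


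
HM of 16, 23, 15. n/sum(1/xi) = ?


Sum of reciprocals = 1/16 + 1/23 + 1/15 = 0.172645
HM = 3/0.172645 = 17.3767

HM = 17.3767


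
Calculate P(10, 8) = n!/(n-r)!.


P(10,8) = 10!/2!
= 3628800/2
= 1814400

P(10,8) = 1814400


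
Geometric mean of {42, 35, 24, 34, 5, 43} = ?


Product = 42 × 35 × 24 × 34 × 5 × 43 = 257896800
GM = 257896800^(1/6) = 25.2294

GM = 25.2294


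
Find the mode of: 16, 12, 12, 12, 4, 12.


Frequencies: 4:1, 12:4, 16:1
Max frequency = 4
Mode = 12

Mode = 12


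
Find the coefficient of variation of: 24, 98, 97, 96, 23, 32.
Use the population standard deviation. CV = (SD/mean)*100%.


Mean = 61.6667
SD = 35.4526
CV = (35.4526/61.6667)*100 = 57.4907%

CV = 57.4907%


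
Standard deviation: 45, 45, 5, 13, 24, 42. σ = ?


Mean = 29.0000
Variance = 256.3333
SD = sqrt(256.3333) = 16.0104

SD = 16.0104


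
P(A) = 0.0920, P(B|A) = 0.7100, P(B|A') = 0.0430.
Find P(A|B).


P(B) = P(B|A)*P(A) + P(B|A')*P(A')
= 0.7100*0.0920 + 0.0430*0.9080
= 0.065320 + 0.039044 = 0.104364
P(A|B) = 0.065320/0.104364 = 0.6259

P(A|B) = 0.6259


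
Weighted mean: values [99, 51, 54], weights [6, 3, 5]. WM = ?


Numerator = 99*6 + 51*3 + 54*5 = 1017
Denominator = 6 + 3 + 5 = 14
WM = 1017/14 = 72.6429

WM = 72.6429


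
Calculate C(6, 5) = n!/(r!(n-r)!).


C(6,5) = 6!/(5! × 1!)
= 720/(120 × 1)
= 6

C(6,5) = 6


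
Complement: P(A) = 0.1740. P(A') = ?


P(not A) = 1 - 0.1740 = 0.8260

P(not A) = 0.8260


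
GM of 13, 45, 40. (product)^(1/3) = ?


Product = 13 × 45 × 40 = 23400
GM = 23400^(1/3) = 28.6026

GM = 28.6026


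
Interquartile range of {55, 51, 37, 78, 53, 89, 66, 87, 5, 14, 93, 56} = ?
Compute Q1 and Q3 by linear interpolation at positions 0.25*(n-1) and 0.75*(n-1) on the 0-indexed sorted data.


Sorted: 5, 14, 37, 51, 53, 55, 56, 66, 78, 87, 89, 93
Q1 (25th %ile) = 47.5000
Q3 (75th %ile) = 80.2500
IQR = 80.2500 - 47.5000 = 32.7500

IQR = 32.7500


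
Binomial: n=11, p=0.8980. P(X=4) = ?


C(11,4) = 330
p^4 = 0.650287
(1-p)^7 = 1.148686e-07
P = 330 * 0.650287 * 1.148686e-07 = 2.4650e-05

P(X=4) = 2.4650e-05


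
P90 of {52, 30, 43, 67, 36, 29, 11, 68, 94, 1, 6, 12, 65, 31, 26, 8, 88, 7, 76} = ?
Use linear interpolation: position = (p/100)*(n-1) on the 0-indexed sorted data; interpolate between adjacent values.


Sorted: 1, 6, 7, 8, 11, 12, 26, 29, 30, 31, 36, 43, 52, 65, 67, 68, 76, 88, 94
n = 19
Index = 90/100 * 18 = 16.2000
Lower = data[16] = 76, Upper = data[17] = 88
P90 = 76 + 0.2000*(12) = 78.4000

P90 = 78.4000


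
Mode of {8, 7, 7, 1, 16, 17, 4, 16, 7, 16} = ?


Frequencies: 1:1, 4:1, 7:3, 8:1, 16:3, 17:1
Max frequency = 3
Mode = 7, 16

Mode = 7, 16


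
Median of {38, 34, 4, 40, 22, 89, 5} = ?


Sorted: 4, 5, 22, 34, 38, 40, 89
n = 7 (odd)
Middle value = 34

Median = 34


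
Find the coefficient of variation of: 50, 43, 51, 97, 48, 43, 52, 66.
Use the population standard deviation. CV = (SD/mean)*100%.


Mean = 56.2500
SD = 16.8059
CV = (16.8059/56.2500)*100 = 29.8771%

CV = 29.8771%


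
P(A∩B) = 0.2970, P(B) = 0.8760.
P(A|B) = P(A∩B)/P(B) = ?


P(A|B) = 0.2970/0.8760 = 0.3390

P(A|B) = 0.3390


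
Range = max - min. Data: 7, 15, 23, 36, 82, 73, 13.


Max = 82, Min = 7
Range = 82 - 7 = 75

Range = 75


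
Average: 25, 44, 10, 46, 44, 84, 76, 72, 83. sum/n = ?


Sum = 25 + 44 + 10 + 46 + 44 + 84 + 76 + 72 + 83 = 484
n = 9
Mean = 484/9 = 53.7778

Mean = 53.7778


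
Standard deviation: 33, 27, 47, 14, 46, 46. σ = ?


Mean = 35.5000
Variance = 148.9167
SD = sqrt(148.9167) = 12.2031

SD = 12.2031


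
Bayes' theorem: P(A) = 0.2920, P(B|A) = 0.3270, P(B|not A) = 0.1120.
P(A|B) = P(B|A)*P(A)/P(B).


P(B) = P(B|A)*P(A) + P(B|A')*P(A')
= 0.3270*0.2920 + 0.1120*0.7080
= 0.095484 + 0.079296 = 0.174780
P(A|B) = 0.095484/0.174780 = 0.5463

P(A|B) = 0.5463


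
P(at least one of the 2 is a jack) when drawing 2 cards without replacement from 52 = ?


P(at least one) = 1 - P(none)
P(none) = (48/52) × (47/51) = 0.850679
P(at least one) = 1 - 0.850679 = 0.1493

P = 0.1493


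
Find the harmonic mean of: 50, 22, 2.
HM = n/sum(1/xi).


Sum of reciprocals = 1/50 + 1/22 + 1/2 = 0.565455
HM = 3/0.565455 = 5.3055

HM = 5.3055


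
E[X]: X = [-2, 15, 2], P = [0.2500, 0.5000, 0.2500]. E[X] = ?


E[X] = -2*0.2500 + 15*0.5000 + 2*0.2500
= -0.5000 + 7.5000 + 0.5000
= 7.5000

E[X] = 7.5000


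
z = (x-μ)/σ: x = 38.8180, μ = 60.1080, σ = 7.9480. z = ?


z = (38.8180 - 60.1080)/7.9480
= -21.2900/7.9480
= -2.6787

z = -2.6787


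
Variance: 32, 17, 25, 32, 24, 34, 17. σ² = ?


Mean = 25.8571
Squared deviations: 37.7347, 78.4490, 0.7347, 37.7347, 3.4490, 66.3061, 78.4490
Sum = 302.8571
Variance = 302.8571/7 = 43.2653

Variance = 43.2653


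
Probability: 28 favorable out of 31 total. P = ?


P = 28/31 = 0.9032

P = 0.9032


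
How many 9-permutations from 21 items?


P(21,9) = 21!/12!
= 51090942171709440000/479001600
= 106661318400

P(21,9) = 106661318400


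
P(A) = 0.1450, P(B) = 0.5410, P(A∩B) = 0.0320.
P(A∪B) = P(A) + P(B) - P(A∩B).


P(A∪B) = 0.1450 + 0.5410 - 0.0320
= 0.6860 - 0.0320
= 0.6540

P(A∪B) = 0.6540


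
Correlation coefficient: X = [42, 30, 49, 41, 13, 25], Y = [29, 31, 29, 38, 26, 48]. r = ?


Mean X = 33.3333, Mean Y = 33.5000
SD X = 12.064641, SD Y = 7.455423
Cov = -5.833333
r = -5.833333/(12.064641*7.455423) = -0.0649

r = -0.0649


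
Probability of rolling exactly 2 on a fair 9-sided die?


Favorable outcomes (roll = 2): 1
Total outcomes = 9
P = 1/9 = 0.1111

P = 0.1111


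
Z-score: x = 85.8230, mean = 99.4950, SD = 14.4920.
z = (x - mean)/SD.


z = (85.8230 - 99.4950)/14.4920
= -13.6720/14.4920
= -0.9434

z = -0.9434


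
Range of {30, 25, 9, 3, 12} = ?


Max = 30, Min = 3
Range = 30 - 3 = 27

Range = 27


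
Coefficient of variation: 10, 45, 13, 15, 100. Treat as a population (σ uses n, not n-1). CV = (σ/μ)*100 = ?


Mean = 36.6000
SD = 34.1210
CV = (34.1210/36.6000)*100 = 93.2267%

CV = 93.2267%


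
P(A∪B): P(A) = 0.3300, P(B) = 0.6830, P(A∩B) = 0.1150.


P(A∪B) = 0.3300 + 0.6830 - 0.1150
= 1.0130 - 0.1150
= 0.8980

P(A∪B) = 0.8980


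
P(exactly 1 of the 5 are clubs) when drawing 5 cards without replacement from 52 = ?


Hypergeometric: P(X=1) = C(13,1)·C(39,4) / C(52,5)
= 13 × 82251 / 2598960
= 1069263/2598960 = 0.4114

P = 0.4114


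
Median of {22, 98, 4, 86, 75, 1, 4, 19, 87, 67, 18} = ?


Sorted: 1, 4, 4, 18, 19, 22, 67, 75, 86, 87, 98
n = 11 (odd)
Middle value = 22

Median = 22


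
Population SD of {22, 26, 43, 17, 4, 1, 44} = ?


Mean = 22.4286
Variance = 247.1020
SD = sqrt(247.1020) = 15.7195

SD = 15.7195


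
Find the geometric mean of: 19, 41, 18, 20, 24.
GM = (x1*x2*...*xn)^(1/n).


Product = 19 × 41 × 18 × 20 × 24 = 6730560
GM = 6730560^(1/5) = 23.2065

GM = 23.2065


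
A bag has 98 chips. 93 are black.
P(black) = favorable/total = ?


P = 93/98 = 0.9490

P = 0.9490


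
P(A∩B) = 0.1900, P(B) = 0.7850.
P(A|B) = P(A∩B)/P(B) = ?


P(A|B) = 0.1900/0.7850 = 0.2420

P(A|B) = 0.2420


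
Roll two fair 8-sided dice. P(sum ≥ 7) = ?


Total outcomes = 8×8 = 64
Favorable (sum ≥ 7): 49
P = 49/64 = 0.7656

P = 0.7656


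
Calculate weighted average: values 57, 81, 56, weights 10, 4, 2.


Numerator = 57*10 + 81*4 + 56*2 = 1006
Denominator = 10 + 4 + 2 = 16
WM = 1006/16 = 62.8750

WM = 62.8750


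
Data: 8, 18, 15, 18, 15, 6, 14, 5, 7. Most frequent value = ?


Frequencies: 5:1, 6:1, 7:1, 8:1, 14:1, 15:2, 18:2
Max frequency = 2
Mode = 15, 18

Mode = 15, 18


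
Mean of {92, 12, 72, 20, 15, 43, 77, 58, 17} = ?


Sum = 92 + 12 + 72 + 20 + 15 + 43 + 77 + 58 + 17 = 406
n = 9
Mean = 406/9 = 45.1111

Mean = 45.1111


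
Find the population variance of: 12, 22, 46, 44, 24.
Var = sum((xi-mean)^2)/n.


Mean = 29.6000
Squared deviations: 309.7600, 57.7600, 268.9600, 207.3600, 31.3600
Sum = 875.2000
Variance = 875.2000/5 = 175.0400

Variance = 175.0400


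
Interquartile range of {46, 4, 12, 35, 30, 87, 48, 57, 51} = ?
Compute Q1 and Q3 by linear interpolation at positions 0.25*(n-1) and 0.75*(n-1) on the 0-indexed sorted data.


Sorted: 4, 12, 30, 35, 46, 48, 51, 57, 87
Q1 (25th %ile) = 30.0000
Q3 (75th %ile) = 51.0000
IQR = 51.0000 - 30.0000 = 21.0000

IQR = 21.0000


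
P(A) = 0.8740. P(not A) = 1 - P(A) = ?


P(not A) = 1 - 0.8740 = 0.1260

P(not A) = 0.1260


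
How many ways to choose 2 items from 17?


C(17,2) = 17!/(2! × 15!)
= 355687428096000/(2 × 1307674368000)
= 136

C(17,2) = 136


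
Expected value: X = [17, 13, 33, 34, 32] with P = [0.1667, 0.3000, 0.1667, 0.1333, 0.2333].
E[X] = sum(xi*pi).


E[X] = 17*0.1667 + 13*0.3000 + 33*0.1667 + 34*0.1333 + 32*0.2333
= 2.8339 + 3.9000 + 5.5011 + 4.5322 + 7.4656
= 24.2328

E[X] = 24.2328


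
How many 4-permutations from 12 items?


P(12,4) = 12!/8!
= 479001600/40320
= 11880

P(12,4) = 11880


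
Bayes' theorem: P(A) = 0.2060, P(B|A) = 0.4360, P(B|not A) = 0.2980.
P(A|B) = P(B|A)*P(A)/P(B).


P(B) = P(B|A)*P(A) + P(B|A')*P(A')
= 0.4360*0.2060 + 0.2980*0.7940
= 0.089816 + 0.236612 = 0.326428
P(A|B) = 0.089816/0.326428 = 0.2751

P(A|B) = 0.2751


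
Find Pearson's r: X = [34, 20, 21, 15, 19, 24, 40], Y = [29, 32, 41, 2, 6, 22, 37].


Mean X = 24.7143, Mean Y = 24.1429
SD X = 8.310308, SD Y = 13.932783
Cov = 66.040816
r = 66.040816/(8.310308*13.932783) = 0.5704

r = 0.5704


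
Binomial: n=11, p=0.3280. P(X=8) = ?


C(11,8) = 165
p^8 = 0.000134
(1-p)^3 = 0.303464
P = 165 * 0.000134 * 0.303464 = 0.0067

P(X=8) = 0.0067


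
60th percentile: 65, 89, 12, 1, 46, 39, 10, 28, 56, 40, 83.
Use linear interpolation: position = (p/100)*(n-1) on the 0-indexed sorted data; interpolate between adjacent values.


Sorted: 1, 10, 12, 28, 39, 40, 46, 56, 65, 83, 89
n = 11
Index = 60/100 * 10 = 6.0000
Lower = data[6] = 46, Upper = data[7] = 56
P60 = 46 + 0*(10) = 46.0000

P60 = 46.0000


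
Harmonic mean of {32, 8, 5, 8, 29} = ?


Sum of reciprocals = 1/32 + 1/8 + 1/5 + 1/8 + 1/29 = 0.515733
HM = 5/0.515733 = 9.6949

HM = 9.6949


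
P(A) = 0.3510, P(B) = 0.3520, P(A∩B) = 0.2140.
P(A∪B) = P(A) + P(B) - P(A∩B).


P(A∪B) = 0.3510 + 0.3520 - 0.2140
= 0.7030 - 0.2140
= 0.4890

P(A∪B) = 0.4890


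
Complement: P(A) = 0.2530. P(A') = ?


P(not A) = 1 - 0.2530 = 0.7470

P(not A) = 0.7470


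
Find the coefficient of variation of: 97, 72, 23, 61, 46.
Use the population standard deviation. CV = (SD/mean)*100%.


Mean = 59.8000
SD = 24.8145
CV = (24.8145/59.8000)*100 = 41.4958%

CV = 41.4958%


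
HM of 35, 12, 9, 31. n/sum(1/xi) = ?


Sum of reciprocals = 1/35 + 1/12 + 1/9 + 1/31 = 0.255274
HM = 4/0.255274 = 15.6694

HM = 15.6694


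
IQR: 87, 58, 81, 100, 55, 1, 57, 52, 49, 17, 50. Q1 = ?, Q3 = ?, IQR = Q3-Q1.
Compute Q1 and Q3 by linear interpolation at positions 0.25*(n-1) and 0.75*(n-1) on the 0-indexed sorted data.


Sorted: 1, 17, 49, 50, 52, 55, 57, 58, 81, 87, 100
Q1 (25th %ile) = 49.5000
Q3 (75th %ile) = 69.5000
IQR = 69.5000 - 49.5000 = 20.0000

IQR = 20.0000


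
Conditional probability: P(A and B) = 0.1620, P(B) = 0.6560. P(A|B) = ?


P(A|B) = 0.1620/0.6560 = 0.2470

P(A|B) = 0.2470


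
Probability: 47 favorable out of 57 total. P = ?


P = 47/57 = 0.8246

P = 0.8246


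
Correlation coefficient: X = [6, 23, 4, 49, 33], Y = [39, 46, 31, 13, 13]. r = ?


Mean X = 23.0000, Mean Y = 28.4000
SD X = 16.887865, SD Y = 13.440238
Cov = -156.800000
r = -156.800000/(16.887865*13.440238) = -0.6908

r = -0.6908


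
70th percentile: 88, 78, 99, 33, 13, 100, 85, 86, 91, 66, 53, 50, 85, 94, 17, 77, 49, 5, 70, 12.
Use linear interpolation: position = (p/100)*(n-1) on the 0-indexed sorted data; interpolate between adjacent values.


Sorted: 5, 12, 13, 17, 33, 49, 50, 53, 66, 70, 77, 78, 85, 85, 86, 88, 91, 94, 99, 100
n = 20
Index = 70/100 * 19 = 13.3000
Lower = data[13] = 85, Upper = data[14] = 86
P70 = 85 + 0.3000*(1) = 85.3000

P70 = 85.3000


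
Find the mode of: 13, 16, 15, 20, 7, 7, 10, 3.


Frequencies: 3:1, 7:2, 10:1, 13:1, 15:1, 16:1, 20:1
Max frequency = 2
Mode = 7

Mode = 7


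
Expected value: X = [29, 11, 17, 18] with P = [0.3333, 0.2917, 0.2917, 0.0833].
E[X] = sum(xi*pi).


E[X] = 29*0.3333 + 11*0.2917 + 17*0.2917 + 18*0.0833
= 9.6657 + 3.2087 + 4.9589 + 1.4994
= 19.3327

E[X] = 19.3327


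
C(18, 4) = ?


C(18,4) = 18!/(4! × 14!)
= 6402373705728000/(24 × 87178291200)
= 3060

C(18,4) = 3060


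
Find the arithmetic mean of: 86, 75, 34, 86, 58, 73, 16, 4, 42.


Sum = 86 + 75 + 34 + 86 + 58 + 73 + 16 + 4 + 42 = 474
n = 9
Mean = 474/9 = 52.6667

Mean = 52.6667


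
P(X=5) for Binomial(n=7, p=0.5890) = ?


C(7,5) = 21
p^5 = 0.070889
(1-p)^2 = 0.168921
P = 21 * 0.070889 * 0.168921 = 0.2515

P(X=5) = 0.2515


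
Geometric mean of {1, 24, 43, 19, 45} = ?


Product = 1 × 24 × 43 × 19 × 45 = 882360
GM = 882360^(1/5) = 15.4571

GM = 15.4571


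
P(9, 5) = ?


P(9,5) = 9!/4!
= 362880/24
= 15120

P(9,5) = 15120


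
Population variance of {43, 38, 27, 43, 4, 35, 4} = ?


Mean = 27.7143
Squared deviations: 233.6531, 105.7959, 0.5102, 233.6531, 562.3673, 53.0816, 562.3673
Sum = 1751.4286
Variance = 1751.4286/7 = 250.2041

Variance = 250.2041


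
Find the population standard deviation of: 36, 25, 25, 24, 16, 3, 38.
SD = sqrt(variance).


Mean = 23.8571
Variance = 120.9796
SD = sqrt(120.9796) = 10.9991

SD = 10.9991


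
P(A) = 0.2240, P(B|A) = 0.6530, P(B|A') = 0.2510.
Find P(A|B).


P(B) = P(B|A)*P(A) + P(B|A')*P(A')
= 0.6530*0.2240 + 0.2510*0.7760
= 0.146272 + 0.194776 = 0.341048
P(A|B) = 0.146272/0.341048 = 0.4289

P(A|B) = 0.4289


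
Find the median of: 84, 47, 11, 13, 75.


Sorted: 11, 13, 47, 75, 84
n = 5 (odd)
Middle value = 47

Median = 47


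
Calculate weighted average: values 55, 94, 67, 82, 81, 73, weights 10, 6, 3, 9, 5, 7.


Numerator = 55*10 + 94*6 + 67*3 + 82*9 + 81*5 + 73*7 = 2969
Denominator = 10 + 6 + 3 + 9 + 5 + 7 = 40
WM = 2969/40 = 74.2250

WM = 74.2250


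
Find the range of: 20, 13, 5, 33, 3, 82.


Max = 82, Min = 3
Range = 82 - 3 = 79

Range = 79


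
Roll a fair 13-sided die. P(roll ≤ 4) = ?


Favorable outcomes (roll ≤ 4): 4
Total outcomes = 13
P = 4/13 = 0.3077

P = 0.3077


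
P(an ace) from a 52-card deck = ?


4 aces in 52 cards
P = 4/52 = 0.0769

P = 0.0769


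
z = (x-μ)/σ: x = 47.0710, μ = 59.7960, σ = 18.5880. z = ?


z = (47.0710 - 59.7960)/18.5880
= -12.7250/18.5880
= -0.6846

z = -0.6846


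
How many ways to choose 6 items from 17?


C(17,6) = 17!/(6! × 11!)
= 355687428096000/(720 × 39916800)
= 12376

C(17,6) = 12376


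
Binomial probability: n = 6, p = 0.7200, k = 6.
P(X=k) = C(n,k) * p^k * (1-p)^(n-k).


C(6,6) = 1
p^6 = 0.139314
(1-p)^0 = 1.000000
P = 1 * 0.139314 * 1.000000 = 0.1393

P(X=6) = 0.1393


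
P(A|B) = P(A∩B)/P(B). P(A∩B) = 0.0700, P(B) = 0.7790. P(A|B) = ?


P(A|B) = 0.0700/0.7790 = 0.0899

P(A|B) = 0.0899


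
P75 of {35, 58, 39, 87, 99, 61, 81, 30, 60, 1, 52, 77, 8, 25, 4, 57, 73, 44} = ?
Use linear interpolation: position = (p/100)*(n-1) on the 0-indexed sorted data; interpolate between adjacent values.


Sorted: 1, 4, 8, 25, 30, 35, 39, 44, 52, 57, 58, 60, 61, 73, 77, 81, 87, 99
n = 18
Index = 75/100 * 17 = 12.7500
Lower = data[12] = 61, Upper = data[13] = 73
P75 = 61 + 0.7500*(12) = 70.0000

P75 = 70.0000


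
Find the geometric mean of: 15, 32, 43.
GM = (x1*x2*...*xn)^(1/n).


Product = 15 × 32 × 43 = 20640
GM = 20640^(1/3) = 27.4307

GM = 27.4307


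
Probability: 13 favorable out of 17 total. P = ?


P = 13/17 = 0.7647

P = 0.7647


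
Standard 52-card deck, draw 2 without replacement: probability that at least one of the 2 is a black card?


P(at least one) = 1 - P(none)
P(none) = (26/52) × (25/51) = 0.245098
P(at least one) = 1 - 0.245098 = 0.7549

P = 0.7549


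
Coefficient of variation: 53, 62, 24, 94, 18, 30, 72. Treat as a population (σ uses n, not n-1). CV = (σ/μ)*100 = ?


Mean = 50.4286
SD = 25.8338
CV = (25.8338/50.4286)*100 = 51.2286%

CV = 51.2286%


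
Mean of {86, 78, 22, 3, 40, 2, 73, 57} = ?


Sum = 86 + 78 + 22 + 3 + 40 + 2 + 73 + 57 = 361
n = 8
Mean = 361/8 = 45.1250

Mean = 45.1250


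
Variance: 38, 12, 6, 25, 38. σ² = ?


Mean = 23.8000
Squared deviations: 201.6400, 139.2400, 316.8400, 1.4400, 201.6400
Sum = 860.8000
Variance = 860.8000/5 = 172.1600

Variance = 172.1600


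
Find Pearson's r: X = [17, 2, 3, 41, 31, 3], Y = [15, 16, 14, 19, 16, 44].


Mean X = 16.1667, Mean Y = 20.6667
SD X = 15.192286, SD Y = 10.546195
Cov = -44.777778
r = -44.777778/(15.192286*10.546195) = -0.2795

r = -0.2795


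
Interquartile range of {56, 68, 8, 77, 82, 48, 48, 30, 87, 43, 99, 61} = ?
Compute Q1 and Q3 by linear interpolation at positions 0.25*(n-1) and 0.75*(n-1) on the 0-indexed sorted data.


Sorted: 8, 30, 43, 48, 48, 56, 61, 68, 77, 82, 87, 99
Q1 (25th %ile) = 46.7500
Q3 (75th %ile) = 78.2500
IQR = 78.2500 - 46.7500 = 31.5000

IQR = 31.5000


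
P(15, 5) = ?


P(15,5) = 15!/10!
= 1307674368000/3628800
= 360360

P(15,5) = 360360


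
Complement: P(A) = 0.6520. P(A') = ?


P(not A) = 1 - 0.6520 = 0.3480

P(not A) = 0.3480


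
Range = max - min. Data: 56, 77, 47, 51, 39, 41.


Max = 77, Min = 39
Range = 77 - 39 = 38

Range = 38


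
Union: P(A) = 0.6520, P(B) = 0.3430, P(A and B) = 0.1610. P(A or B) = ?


P(A∪B) = 0.6520 + 0.3430 - 0.1610
= 0.9950 - 0.1610
= 0.8340

P(A∪B) = 0.8340


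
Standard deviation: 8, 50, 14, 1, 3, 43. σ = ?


Mean = 19.8333
Variance = 376.4722
SD = sqrt(376.4722) = 19.4029

SD = 19.4029


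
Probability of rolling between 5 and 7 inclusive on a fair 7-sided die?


Favorable outcomes (5 ≤ roll ≤ 7): 3
Total outcomes = 7
P = 3/7 = 0.4286

P = 0.4286


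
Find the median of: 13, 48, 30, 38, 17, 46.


Sorted: 13, 17, 30, 38, 46, 48
n = 6 (even)
Middle values: 30 and 38
Median = (30+38)/2 = 34.0000

Median = 34.0000


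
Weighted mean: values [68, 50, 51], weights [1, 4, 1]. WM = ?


Numerator = 68*1 + 50*4 + 51*1 = 319
Denominator = 1 + 4 + 1 = 6
WM = 319/6 = 53.1667

WM = 53.1667


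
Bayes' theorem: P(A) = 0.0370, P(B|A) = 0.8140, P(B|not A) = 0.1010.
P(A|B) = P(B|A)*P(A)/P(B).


P(B) = P(B|A)*P(A) + P(B|A')*P(A')
= 0.8140*0.0370 + 0.1010*0.9630
= 0.030118 + 0.097263 = 0.127381
P(A|B) = 0.030118/0.127381 = 0.2364

P(A|B) = 0.2364


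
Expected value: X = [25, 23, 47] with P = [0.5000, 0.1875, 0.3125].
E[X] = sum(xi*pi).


E[X] = 25*0.5000 + 23*0.1875 + 47*0.3125
= 12.5000 + 4.3125 + 14.6875
= 31.5000

E[X] = 31.5000


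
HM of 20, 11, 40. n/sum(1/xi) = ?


Sum of reciprocals = 1/20 + 1/11 + 1/40 = 0.165909
HM = 3/0.165909 = 18.0822

HM = 18.0822


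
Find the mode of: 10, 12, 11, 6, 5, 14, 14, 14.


Frequencies: 5:1, 6:1, 10:1, 11:1, 12:1, 14:3
Max frequency = 3
Mode = 14

Mode = 14


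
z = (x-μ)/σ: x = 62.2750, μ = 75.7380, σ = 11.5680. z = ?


z = (62.2750 - 75.7380)/11.5680
= -13.4630/11.5680
= -1.1638

z = -1.1638


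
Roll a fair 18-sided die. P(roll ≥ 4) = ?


Favorable outcomes (roll ≥ 4): 15
Total outcomes = 18
P = 15/18 = 0.8333

P = 0.8333


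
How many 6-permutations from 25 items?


P(25,6) = 25!/19!
= 15511210043330985984000000/121645100408832000
= 127512000

P(25,6) = 127512000


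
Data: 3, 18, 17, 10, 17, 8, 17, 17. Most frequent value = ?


Frequencies: 3:1, 8:1, 10:1, 17:4, 18:1
Max frequency = 4
Mode = 17

Mode = 17


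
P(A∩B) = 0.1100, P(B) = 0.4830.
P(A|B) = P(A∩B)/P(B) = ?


P(A|B) = 0.1100/0.4830 = 0.2277

P(A|B) = 0.2277


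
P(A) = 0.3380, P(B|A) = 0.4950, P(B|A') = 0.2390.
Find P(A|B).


P(B) = P(B|A)*P(A) + P(B|A')*P(A')
= 0.4950*0.3380 + 0.2390*0.6620
= 0.167310 + 0.158218 = 0.325528
P(A|B) = 0.167310/0.325528 = 0.5140

P(A|B) = 0.5140


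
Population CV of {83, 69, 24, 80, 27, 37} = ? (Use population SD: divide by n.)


Mean = 53.3333
SD = 24.6892
CV = (24.6892/53.3333)*100 = 46.2922%

CV = 46.2922%


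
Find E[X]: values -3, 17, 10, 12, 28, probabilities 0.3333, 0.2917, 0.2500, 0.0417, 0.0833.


E[X] = -3*0.3333 + 17*0.2917 + 10*0.2500 + 12*0.0417 + 28*0.0833
= -0.9999 + 4.9589 + 2.5000 + 0.5004 + 2.3324
= 9.2918

E[X] = 9.2918


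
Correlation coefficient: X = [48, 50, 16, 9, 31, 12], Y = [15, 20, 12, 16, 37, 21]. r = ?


Mean X = 27.6667, Mean Y = 20.1667
SD X = 16.599866, SD Y = 8.112062
Cov = 17.888889
r = 17.888889/(16.599866*8.112062) = 0.1328

r = 0.1328


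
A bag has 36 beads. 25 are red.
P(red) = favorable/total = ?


P = 25/36 = 0.6944

P = 0.6944


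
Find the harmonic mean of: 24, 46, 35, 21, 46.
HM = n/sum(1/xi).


Sum of reciprocals = 1/24 + 1/46 + 1/35 + 1/21 + 1/46 = 0.161335
HM = 5/0.161335 = 30.9913

HM = 30.9913


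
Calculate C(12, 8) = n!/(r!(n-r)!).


C(12,8) = 12!/(8! × 4!)
= 479001600/(40320 × 24)
= 495

C(12,8) = 495


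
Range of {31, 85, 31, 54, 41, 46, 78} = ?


Max = 85, Min = 31
Range = 85 - 31 = 54

Range = 54


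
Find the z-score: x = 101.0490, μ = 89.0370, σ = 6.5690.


z = (101.0490 - 89.0370)/6.5690
= 12.0120/6.5690
= 1.8286

z = 1.8286


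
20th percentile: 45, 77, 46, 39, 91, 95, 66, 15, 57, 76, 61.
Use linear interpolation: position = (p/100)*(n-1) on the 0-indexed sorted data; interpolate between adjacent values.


Sorted: 15, 39, 45, 46, 57, 61, 66, 76, 77, 91, 95
n = 11
Index = 20/100 * 10 = 2.0000
Lower = data[2] = 45, Upper = data[3] = 46
P20 = 45 + 0*(1) = 45.0000

P20 = 45.0000


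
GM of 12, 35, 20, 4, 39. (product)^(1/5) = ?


Product = 12 × 35 × 20 × 4 × 39 = 1310400
GM = 1310400^(1/5) = 16.7294

GM = 16.7294


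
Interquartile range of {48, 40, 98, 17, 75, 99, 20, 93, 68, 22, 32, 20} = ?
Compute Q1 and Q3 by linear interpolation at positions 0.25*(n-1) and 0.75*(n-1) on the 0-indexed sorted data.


Sorted: 17, 20, 20, 22, 32, 40, 48, 68, 75, 93, 98, 99
Q1 (25th %ile) = 21.5000
Q3 (75th %ile) = 79.5000
IQR = 79.5000 - 21.5000 = 58.0000

IQR = 58.0000


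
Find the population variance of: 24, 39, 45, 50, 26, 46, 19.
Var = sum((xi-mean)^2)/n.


Mean = 35.5714
Squared deviations: 133.8980, 11.7551, 88.8980, 208.1837, 91.6122, 108.7551, 274.6122
Sum = 917.7143
Variance = 917.7143/7 = 131.1020

Variance = 131.1020


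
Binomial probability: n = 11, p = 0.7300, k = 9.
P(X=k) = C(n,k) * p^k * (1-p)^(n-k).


C(11,9) = 55
p^9 = 0.058872
(1-p)^2 = 0.072900
P = 55 * 0.058872 * 0.072900 = 0.2360

P(X=9) = 0.2360


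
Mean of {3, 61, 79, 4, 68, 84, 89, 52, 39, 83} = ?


Sum = 3 + 61 + 79 + 4 + 68 + 84 + 89 + 52 + 39 + 83 = 562
n = 10
Mean = 562/10 = 56.2000

Mean = 56.2000


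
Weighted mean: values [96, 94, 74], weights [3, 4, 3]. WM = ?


Numerator = 96*3 + 94*4 + 74*3 = 886
Denominator = 3 + 4 + 3 = 10
WM = 886/10 = 88.6000

WM = 88.6000


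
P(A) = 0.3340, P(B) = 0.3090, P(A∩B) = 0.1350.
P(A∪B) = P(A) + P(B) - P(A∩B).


P(A∪B) = 0.3340 + 0.3090 - 0.1350
= 0.6430 - 0.1350
= 0.5080

P(A∪B) = 0.5080


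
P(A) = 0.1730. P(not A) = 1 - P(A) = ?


P(not A) = 1 - 0.1730 = 0.8270

P(not A) = 0.8270


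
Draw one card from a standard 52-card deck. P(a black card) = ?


26 black cards in 52 cards
P = 26/52 = 0.5000

P = 0.5000


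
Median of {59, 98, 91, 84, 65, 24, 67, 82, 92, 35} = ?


Sorted: 24, 35, 59, 65, 67, 82, 84, 91, 92, 98
n = 10 (even)
Middle values: 67 and 82
Median = (67+82)/2 = 74.5000

Median = 74.5000


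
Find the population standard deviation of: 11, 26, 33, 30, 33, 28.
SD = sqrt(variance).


Mean = 26.8333
Variance = 56.4722
SD = sqrt(56.4722) = 7.5148

SD = 7.5148


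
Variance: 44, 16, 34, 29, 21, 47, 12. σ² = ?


Mean = 29.0000
Squared deviations: 225.0000, 169.0000, 25.0000, 0, 64.0000, 324.0000, 289.0000
Sum = 1096.0000
Variance = 1096.0000/7 = 156.5714

Variance = 156.5714


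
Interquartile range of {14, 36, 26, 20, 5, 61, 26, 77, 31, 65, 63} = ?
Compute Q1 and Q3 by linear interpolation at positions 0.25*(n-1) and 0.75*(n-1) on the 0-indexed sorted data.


Sorted: 5, 14, 20, 26, 26, 31, 36, 61, 63, 65, 77
Q1 (25th %ile) = 23.0000
Q3 (75th %ile) = 62.0000
IQR = 62.0000 - 23.0000 = 39.0000

IQR = 39.0000


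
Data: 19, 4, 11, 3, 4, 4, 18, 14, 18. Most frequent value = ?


Frequencies: 3:1, 4:3, 11:1, 14:1, 18:2, 19:1
Max frequency = 3
Mode = 4

Mode = 4


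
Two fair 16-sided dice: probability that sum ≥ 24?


Total outcomes = 16×16 = 256
Favorable (sum ≥ 24): 45
P = 45/256 = 0.1758

P = 0.1758


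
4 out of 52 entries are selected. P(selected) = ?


P = 4/52 = 0.0769

P = 0.0769


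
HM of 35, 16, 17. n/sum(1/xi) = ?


Sum of reciprocals = 1/35 + 1/16 + 1/17 = 0.149895
HM = 3/0.149895 = 20.0140

HM = 20.0140


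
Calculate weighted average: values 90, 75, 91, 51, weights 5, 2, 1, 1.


Numerator = 90*5 + 75*2 + 91*1 + 51*1 = 742
Denominator = 5 + 2 + 1 + 1 = 9
WM = 742/9 = 82.4444

WM = 82.4444


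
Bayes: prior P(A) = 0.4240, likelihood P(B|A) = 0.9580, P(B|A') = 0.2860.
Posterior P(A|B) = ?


P(B) = P(B|A)*P(A) + P(B|A')*P(A')
= 0.9580*0.4240 + 0.2860*0.5760
= 0.406192 + 0.164736 = 0.570928
P(A|B) = 0.406192/0.570928 = 0.7115

P(A|B) = 0.7115


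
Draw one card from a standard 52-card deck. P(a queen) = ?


4 queens in 52 cards
P = 4/52 = 0.0769

P = 0.0769


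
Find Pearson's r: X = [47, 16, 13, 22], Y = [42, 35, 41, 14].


Mean X = 24.5000, Mean Y = 33.0000
SD X = 13.388428, SD Y = 11.291590
Cov = 35.250000
r = 35.250000/(13.388428*11.291590) = 0.2332

r = 0.2332


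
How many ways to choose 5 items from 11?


C(11,5) = 11!/(5! × 6!)
= 39916800/(120 × 720)
= 462

C(11,5) = 462


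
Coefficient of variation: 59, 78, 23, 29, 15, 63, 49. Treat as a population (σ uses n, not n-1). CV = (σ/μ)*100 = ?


Mean = 45.1429
SD = 21.5965
CV = (21.5965/45.1429)*100 = 47.8403%

CV = 47.8403%


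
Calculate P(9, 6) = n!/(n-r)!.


P(9,6) = 9!/3!
= 362880/6
= 60480

P(9,6) = 60480


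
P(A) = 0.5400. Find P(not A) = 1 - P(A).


P(not A) = 1 - 0.5400 = 0.4600

P(not A) = 0.4600


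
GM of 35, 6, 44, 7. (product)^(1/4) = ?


Product = 35 × 6 × 44 × 7 = 64680
GM = 64680^(1/4) = 15.9475

GM = 15.9475


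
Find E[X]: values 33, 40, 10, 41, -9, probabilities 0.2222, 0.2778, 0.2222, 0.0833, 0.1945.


E[X] = 33*0.2222 + 40*0.2778 + 10*0.2222 + 41*0.0833 - 9*0.1945
= 7.3326 + 11.1120 + 2.2220 + 3.4153 - 1.7505
= 22.3314

E[X] = 22.3314


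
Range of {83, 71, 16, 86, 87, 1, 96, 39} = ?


Max = 96, Min = 1
Range = 96 - 1 = 95

Range = 95


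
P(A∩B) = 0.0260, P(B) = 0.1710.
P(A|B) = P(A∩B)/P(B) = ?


P(A|B) = 0.0260/0.1710 = 0.1520

P(A|B) = 0.1520


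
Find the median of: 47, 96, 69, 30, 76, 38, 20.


Sorted: 20, 30, 38, 47, 69, 76, 96
n = 7 (odd)
Middle value = 47

Median = 47


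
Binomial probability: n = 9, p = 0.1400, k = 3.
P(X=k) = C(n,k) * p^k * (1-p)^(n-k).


C(9,3) = 84
p^3 = 0.002744
(1-p)^6 = 0.404567
P = 84 * 0.002744 * 0.404567 = 0.0933

P(X=3) = 0.0933
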